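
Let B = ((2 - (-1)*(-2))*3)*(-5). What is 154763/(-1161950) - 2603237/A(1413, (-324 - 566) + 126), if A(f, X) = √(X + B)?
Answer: -154763/1161950 + 2603237*I*√191/382 ≈ -0.13319 + 94182.0*I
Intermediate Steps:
B = 0 (B = ((2 - 1*2)*3)*(-5) = ((2 - 2)*3)*(-5) = (0*3)*(-5) = 0*(-5) = 0)
A(f, X) = √X (A(f, X) = √(X + 0) = √X)
154763/(-1161950) - 2603237/A(1413, (-324 - 566) + 126) = 154763/(-1161950) - 2603237/√((-324 - 566) + 126) = 154763*(-1/1161950) - 2603237/√(-890 + 126) = -154763/1161950 - 2603237*(-I*√191/382) = -154763/1161950 - (-2603237)*I*√191/382 = -154763/1161950 + 2603237*I*√191/382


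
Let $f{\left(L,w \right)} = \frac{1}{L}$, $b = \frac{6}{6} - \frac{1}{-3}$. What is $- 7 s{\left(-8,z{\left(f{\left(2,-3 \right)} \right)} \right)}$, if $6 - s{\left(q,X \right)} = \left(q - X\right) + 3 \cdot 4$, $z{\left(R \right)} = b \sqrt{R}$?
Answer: $-14 - \frac{14 \sqrt{2}}{3} \approx -20.6$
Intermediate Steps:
$b = \frac{4}{3}$ ($b = 6 \cdot \frac{1}{6} - - \frac{1}{3} = 1 + \frac{1}{3} = \frac{4}{3} \approx 1.3333$)
$z{\left(R \right)} = \frac{4 \sqrt{R}}{3}$
$s{\left(q,X \right)} = -6 + X - q$ ($s{\left(q,X \right)} = 6 - \left(\left(q - X\right) + 3 \cdot 4\right) = 6 - \left(\left(q - X\right) + 12\right) = 6 - \left(12 + q - X\right) = -6 + X - q$)
$- 7 s{\left(-8,z{\left(f{\left(2,-3 \right)} \right)} \right)} = - 7 \left(-6 + \frac{4 \sqrt{\frac{1}{2}}}{3} - -8\right) = - 7 \left(-6 + \frac{4}{3 \sqrt{2}} + 8\right) = - 7 \left(-6 + \frac{4 \frac{\sqrt{2}}{2}}{3} + 8\right) = - 7 \left(-6 + \frac{2 \sqrt{2}}{3} + 8\right) = - 7 \left(2 + \frac{2 \sqrt{2}}{3}\right) = -14 - \frac{14 \sqrt{2}}{3}$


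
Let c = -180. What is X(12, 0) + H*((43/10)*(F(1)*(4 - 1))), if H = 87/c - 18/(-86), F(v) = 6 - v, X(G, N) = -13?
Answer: -1227/40 ≈ -30.675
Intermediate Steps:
H = -707/2580 (H = 87/(-180) - 18/(-86) = 87*(-1/180) - 18*(-1/86) = -29/60 + 9/43 = -707/2580 ≈ -0.27403)
X(12, 0) + H*((43/10)*(F(1)*(4 - 1))) = -13 - 707*43/10*(6 - 1*1)*(4 - 1)/2580 = -13 - 707*43*(1/10)*(6 - 1)*3/2580 = -13 - 707*5*3/600 = -13 - 707*15/600 = -13 - 707/2580*129/2 = -13 - 707/40 = -1227/40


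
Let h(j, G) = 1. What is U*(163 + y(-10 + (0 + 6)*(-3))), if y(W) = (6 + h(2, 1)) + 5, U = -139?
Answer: -24325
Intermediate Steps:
y(W) = 12 (y(W) = (6 + 1) + 5 = 7 + 5 = 12)
U*(163 + y(-10 + (0 + 6)*(-3))) = -139*(163 + 12) = -139*175 = -24325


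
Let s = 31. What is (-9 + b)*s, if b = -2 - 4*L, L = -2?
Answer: -93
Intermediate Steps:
b = 6 (b = -2 - 4*(-2) = -2 + 8 = 6)
(-9 + b)*s = (-9 + 6)*31 = -3*31 = -93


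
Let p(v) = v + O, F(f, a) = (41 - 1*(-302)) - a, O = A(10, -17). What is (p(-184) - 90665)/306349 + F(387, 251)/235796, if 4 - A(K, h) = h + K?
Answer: -232511445/785172487 ≈ -0.29613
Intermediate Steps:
A(K, h) = 4 - K - h (A(K, h) = 4 - (h + K) = 4 - (K + h) = 4 + (-K - h) = 4 - K - h)
O = 11 (O = 4 - 1*10 - 1*(-17) = 4 - 10 + 17 = 11)
F(f, a) = 343 - a (F(f, a) = (41 + 302) - a = 343 - a)
p(v) = 11 + v (p(v) = v + 11 = 11 + v)
(p(-184) - 90665)/306349 + F(387, 251)/235796 = ((11 - 184) - 90665)/306349 + (343 - 1*251)/235796 = (-173 - 90665)*(1/306349) + (343 - 251)*(1/235796) = -90838*1/306349 + 92*(1/235796) = -90838/306349 + 1/2563 = -232511445/785172487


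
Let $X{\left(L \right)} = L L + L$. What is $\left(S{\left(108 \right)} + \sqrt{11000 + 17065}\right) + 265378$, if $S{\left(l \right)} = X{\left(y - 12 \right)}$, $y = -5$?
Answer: $265650 + \sqrt{28065} \approx 2.6582 \cdot 10^{5}$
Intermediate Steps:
$X{\left(L \right)} = L + L^{2}$ ($X{\left(L \right)} = L^{2} + L = L + L^{2}$)
$S{\left(l \right)} = 272$ ($S{\left(l \right)} = \left(-5 - 12\right) \left(1 - 17\right) = - 17 \left(1 - 17\right) = \left(-17\right) \left(-16\right) = 272$)
$\left(S{\left(108 \right)} + \sqrt{11000 + 17065}\right) + 265378 = \left(272 + \sqrt{11000 + 17065}\right) + 265378 = \left(272 + \sqrt{28065}\right) + 265378 = 265650 + \sqrt{28065}$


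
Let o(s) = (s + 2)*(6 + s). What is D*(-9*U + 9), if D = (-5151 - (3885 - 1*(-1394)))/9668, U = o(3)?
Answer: 1032570/2417 ≈ 427.21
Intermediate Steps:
o(s) = (2 + s)*(6 + s)
U = 45 (U = 12 + 3² + 8*3 = 12 + 9 + 24 = 45)
D = -5215/4834 (D = (-5151 - (3885 + 1394))*(1/9668) = (-5151 - 1*5279)*(1/9668) = (-5151 - 5279)*(1/9668) = -10430*1/9668 = -5215/4834 ≈ -1.0788)
D*(-9*U + 9) = -5215*(-9*45 + 9)/4834 = -5215*(-405 + 9)/4834 = -5215/4834*(-396) = 1032570/2417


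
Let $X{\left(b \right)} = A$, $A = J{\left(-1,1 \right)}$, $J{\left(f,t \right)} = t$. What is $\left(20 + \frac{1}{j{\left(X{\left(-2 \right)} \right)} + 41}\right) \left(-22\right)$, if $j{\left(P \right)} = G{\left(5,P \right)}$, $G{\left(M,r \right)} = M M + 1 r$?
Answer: $- \frac{29502}{67} \approx -440.33$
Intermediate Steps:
$A = 1$
$X{\left(b \right)} = 1$
$G{\left(M,r \right)} = r + M^{2}$ ($G{\left(M,r \right)} = M^{2} + r = r + M^{2}$)
$j{\left(P \right)} = 25 + P$ ($j{\left(P \right)} = P + 5^{2} = P + 25 = 25 + P$)
$\left(20 + \frac{1}{j{\left(X{\left(-2 \right)} \right)} + 41}\right) \left(-22\right) = \left(20 + \frac{1}{\left(25 + 1\right) + 41}\right) \left(-22\right) = \left(20 + \frac{1}{26 + 41}\right) \left(-22\right) = \left(20 + \frac{1}{67}\right) \left(-22\right) = \frac{1341}{67} \left(-22\right) = - \frac{29502}{67}$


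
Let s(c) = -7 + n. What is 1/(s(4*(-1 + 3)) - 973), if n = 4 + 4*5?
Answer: -1/956 ≈ -0.0010460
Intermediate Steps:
n = 24 (n = 4 + 20 = 24)
s(c) = 17 (s(c) = -7 + 24 = 17)
1/(s(4*(-1 + 3)) - 973) = 1/(17 - 973) = 1/(-956) = -1/956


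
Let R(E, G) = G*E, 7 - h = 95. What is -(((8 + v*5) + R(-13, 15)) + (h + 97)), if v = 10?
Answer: 128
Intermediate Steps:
h = -88 (h = 7 - 1*95 = 7 - 95 = -88)
R(E, G) = E*G
-(((8 + v*5) + R(-13, 15)) + (h + 97)) = -(((8 + 10*5) - 13*15) + (-88 + 97)) = -(((8 + 50) - 195) + 9) = -((58 - 195) + 9) = -(-137 + 9) = -1*(-128) = 128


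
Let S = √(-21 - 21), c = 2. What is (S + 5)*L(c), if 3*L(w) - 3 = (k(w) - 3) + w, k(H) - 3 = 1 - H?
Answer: 20/3 + 4*I*√42/3 ≈ 6.6667 + 8.641*I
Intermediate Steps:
k(H) = 4 - H (k(H) = 3 + (1 - H) = 4 - H)
L(w) = 4/3 (L(w) = 1 + (((4 - w) - 3) + w)/3 = 1 + ((1 - w) + w)/3 = 1 + (⅓)*1 = 1 + ⅓ = 4/3)
S = I*√42 (S = √(-42) = I*√42 ≈ 6.4807*I)
(S + 5)*L(c) = (I*√42 + 5)*(4/3) = (5 + I*√42)*(4/3) = 20/3 + 4*I*√42/3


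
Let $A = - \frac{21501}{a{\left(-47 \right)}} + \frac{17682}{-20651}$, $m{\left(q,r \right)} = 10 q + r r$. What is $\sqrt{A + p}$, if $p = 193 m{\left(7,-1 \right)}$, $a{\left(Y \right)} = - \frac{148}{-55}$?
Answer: $\frac{\sqrt{13339107181039061}}{1528174} \approx 75.577$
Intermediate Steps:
$a{\left(Y \right)} = \frac{148}{55}$ ($a{\left(Y \right)} = \left(-148\right) \left(- \frac{1}{55}\right) = \frac{148}{55}$)
$m{\left(q,r \right)} = r^{2} + 10 q$ ($m{\left(q,r \right)} = 10 q + r^{2} = r^{2} + 10 q$)
$A = - \frac{24423560241}{3056348}$ ($A = - \frac{21501}{\frac{148}{55}} + \frac{17682}{-20651} = \left(-21501\right) \frac{55}{148} + 17682 \left(- \frac{1}{20651}\right) = - \frac{1182555}{148} - \frac{17682}{20651} = - \frac{24423560241}{3056348} \approx -7991.1$)
$p = 13703$ ($p = 193 \left(\left(-1\right)^{2} + 10 \cdot 7\right) = 193 \left(1 + 70\right) = 193 \cdot 71 = 13703$)
$\sqrt{A + p} = \sqrt{- \frac{24423560241}{3056348} + 13703} = \sqrt{\frac{17457576403}{3056348}} = \frac{\sqrt{13339107181039061}}{1528174}$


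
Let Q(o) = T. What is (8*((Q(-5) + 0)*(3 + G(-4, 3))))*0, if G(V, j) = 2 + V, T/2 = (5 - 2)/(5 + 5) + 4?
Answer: 0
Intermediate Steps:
T = 43/5 (T = 2*((5 - 2)/(5 + 5) + 4) = 2*(3/10 + 4) = 2*(43/10) = 43/5 ≈ 8.6000)
Q(o) = 43/5
(8*((Q(-5) + 0)*(3 + G(-4, 3))))*0 = (8*((43/5 + 0)*(3 + (2 - 4))))*0 = (8*(43*(3 - 2)/5))*0 = (8*((43/5)*1))*0 = (8*(43/5))*0 = (344/5)*0 = 0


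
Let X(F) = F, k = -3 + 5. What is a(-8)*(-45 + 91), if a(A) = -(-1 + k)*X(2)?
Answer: -92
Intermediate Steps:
k = 2
a(A) = -2 (a(A) = -(-1 + 2)*2 = -2)
a(-8)*(-45 + 91) = -2*(-45 + 91) = -2*46 = -92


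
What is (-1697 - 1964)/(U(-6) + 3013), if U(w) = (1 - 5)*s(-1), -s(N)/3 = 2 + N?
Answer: -3661/3025 ≈ -1.2102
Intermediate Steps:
s(N) = -6 - 3*N (s(N) = -3*(2 + N) = -6 - 3*N)
U(w) = 12 (U(w) = (1 - 5)*(-6 - 3*(-1)) = -4*(-6 + 3) = -4*(-3) = 12)
(-1697 - 1964)/(U(-6) + 3013) = (-1697 - 1964)/(12 + 3013) = -3661/3025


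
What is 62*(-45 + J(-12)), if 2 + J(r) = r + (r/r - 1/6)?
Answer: -10819/3 ≈ -3606.3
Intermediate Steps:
J(r) = -7/6 + r (J(r) = -2 + (r + (r/r - 1/6)) = -2 + (r + (1 - 1*1/6)) = -2 + (r + (1 - 1/6)) = -2 + (r + 5/6) = -2 + (5/6 + r) = -7/6 + r)
62*(-45 + J(-12)) = 62*(-45 + (-7/6 - 12)) = 62*(-45 - 79/6) = 62*(-349/6) = -10819/3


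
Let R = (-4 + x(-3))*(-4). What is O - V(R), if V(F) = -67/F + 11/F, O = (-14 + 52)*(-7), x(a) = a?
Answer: -264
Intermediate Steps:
R = 28 (R = (-4 - 3)*(-4) = -7*(-4) = 28)
O = -266 (O = 38*(-7) = -266)
V(F) = -56/F
O - V(R) = -266 - (-56)/28 = -266 - 1*(-2) = -266 + 2 = -264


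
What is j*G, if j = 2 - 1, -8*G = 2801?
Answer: -2801/8 ≈ -350.13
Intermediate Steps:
G = -2801/8 (G = -⅛*2801 = -2801/8 ≈ -350.13)
j = 1
j*G = 1*(-2801/8) = -2801/8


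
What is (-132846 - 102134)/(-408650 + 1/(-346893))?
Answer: 81512917140/141757824451 ≈ 0.57502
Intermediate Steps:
(-132846 - 102134)/(-408650 + 1/(-346893)) = -234980/(-408650 - 1/346893) = -234980/(-141757824451/346893) = -234980*(-346893/141757824451) = 81512917140/141757824451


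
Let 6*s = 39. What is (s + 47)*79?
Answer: 8453/2 ≈ 4226.5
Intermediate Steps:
s = 13/2 (s = (⅙)*39 = 13/2 ≈ 6.5000)
(s + 47)*79 = (13/2 + 47)*79 = (107/2)*79 = 8453/2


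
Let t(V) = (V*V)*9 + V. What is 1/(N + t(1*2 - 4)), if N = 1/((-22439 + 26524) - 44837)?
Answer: 40752/1385567 ≈ 0.029412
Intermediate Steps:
N = -1/40752 (N = 1/(4085 - 44837) = 1/(-40752) = -1/40752 ≈ -2.4539e-5)
t(V) = V + 9*V² (t(V) = V²*9 + V = 9*V² + V = V + 9*V²)
1/(N + t(1*2 - 4)) = 1/(-1/40752 + (1*2 - 4)*(1 + 9*(1*2 - 4))) = 1/(-1/40752 + (2 - 4)*(1 + 9*(2 - 4))) = 1/(-1/40752 - 2*(1 + 9*(-2))) = 1/(-1/40752 - 2*(1 - 18)) = 1/(-1/40752 - 2*(-17)) = 1/(-1/40752 + 34) = 1/(1385567/40752) = 40752/1385567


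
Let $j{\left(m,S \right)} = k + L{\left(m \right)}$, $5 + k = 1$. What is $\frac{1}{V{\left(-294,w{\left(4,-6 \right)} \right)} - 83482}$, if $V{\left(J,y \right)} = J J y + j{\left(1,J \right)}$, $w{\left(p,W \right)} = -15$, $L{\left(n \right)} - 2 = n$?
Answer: $- \frac{1}{1380023} \approx -7.2463 \cdot 10^{-7}$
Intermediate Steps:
$L{\left(n \right)} = 2 + n$
$k = -4$ ($k = -5 + 1 = -4$)
$j{\left(m,S \right)} = -2 + m$ ($j{\left(m,S \right)} = -4 + \left(2 + m\right) = -2 + m$)
$V{\left(J,y \right)} = -1 + y J^{2}$ ($V{\left(J,y \right)} = J J y + \left(-2 + 1\right) = J^{2} y - 1 = y J^{2} - 1 = -1 + y J^{2}$)
$\frac{1}{V{\left(-294,w{\left(4,-6 \right)} \right)} - 83482} = \frac{1}{\left(-1 - 15 \left(-294\right)^{2}\right) - 83482} = \frac{1}{\left(-1 - 1296540\right) - 83482} = \frac{1}{-1296541 - 83482} = \frac{1}{-1380023} = - \frac{1}{1380023}$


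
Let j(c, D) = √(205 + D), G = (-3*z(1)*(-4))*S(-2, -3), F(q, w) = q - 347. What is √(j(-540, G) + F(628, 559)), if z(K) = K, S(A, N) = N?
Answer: 7*√6 ≈ 17.146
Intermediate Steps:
F(q, w) = -347 + q
G = -36 (G = -3*(-4)*(-3) = 12*(-3) = -36)
√(j(-540, G) + F(628, 559)) = √(√(205 - 36) + (-347 + 628)) = √(√169 + 281) = √(13 + 281) = √294 = 7*√6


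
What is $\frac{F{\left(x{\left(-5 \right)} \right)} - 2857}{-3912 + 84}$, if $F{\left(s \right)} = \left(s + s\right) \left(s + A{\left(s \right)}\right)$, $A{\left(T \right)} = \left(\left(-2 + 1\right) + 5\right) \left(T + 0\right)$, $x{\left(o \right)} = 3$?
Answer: $\frac{2767}{3828} \approx 0.72283$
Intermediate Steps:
$A{\left(T \right)} = 4 T$ ($A{\left(T \right)} = \left(-1 + 5\right) T = 4 T$)
$F{\left(s \right)} = 10 s^{2}$ ($F{\left(s \right)} = \left(s + s\right) \left(s + 4 s\right) = 2 s 5 s = 10 s^{2}$)
$\frac{F{\left(x{\left(-5 \right)} \right)} - 2857}{-3912 + 84} = \frac{10 \cdot 3^{2} - 2857}{-3912 + 84} = \frac{10 \cdot 9 - 2857}{-3828} = \left(90 - 2857\right) \left(- \frac{1}{3828}\right) = \left(-2767\right) \left(- \frac{1}{3828}\right) = \frac{2767}{3828}$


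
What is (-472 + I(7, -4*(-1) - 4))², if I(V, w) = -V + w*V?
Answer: 229441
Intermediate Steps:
I(V, w) = -V + V*w
(-472 + I(7, -4*(-1) - 4))² = (-472 + 7*(-1 + (-4*(-1) - 4)))² = (-472 + 7*(-1 + (4 - 4)))² = (-472 + 7*(-1 + 0))² = (-472 + 7*(-1))² = (-472 - 7)² = (-479)² = 229441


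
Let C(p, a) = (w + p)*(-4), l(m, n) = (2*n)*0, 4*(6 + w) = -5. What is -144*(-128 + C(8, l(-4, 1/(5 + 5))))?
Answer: 18864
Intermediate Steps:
w = -29/4 (w = -6 + (¼)*(-5) = -6 - 5/4 = -29/4 ≈ -7.2500)
l(m, n) = 0
C(p, a) = 29 - 4*p (C(p, a) = (-29/4 + p)*(-4) = 29 - 4*p)
-144*(-128 + C(8, l(-4, 1/(5 + 5)))) = -144*(-128 + (29 - 4*8)) = -144*(-128 + (29 - 32)) = -144*(-128 - 3) = -144*(-131) = 18864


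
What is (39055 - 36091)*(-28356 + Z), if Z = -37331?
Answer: -194696268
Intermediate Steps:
(39055 - 36091)*(-28356 + Z) = (39055 - 36091)*(-28356 - 37331) = 2964*(-65687) = -194696268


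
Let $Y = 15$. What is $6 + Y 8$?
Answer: $126$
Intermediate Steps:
$6 + Y 8 = 6 + 15 \cdot 8 = 6 + 120 = 126$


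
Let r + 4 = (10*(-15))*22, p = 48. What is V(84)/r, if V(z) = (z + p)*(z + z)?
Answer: -396/59 ≈ -6.7119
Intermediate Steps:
V(z) = 2*z*(48 + z) (V(z) = (z + 48)*(z + z) = (48 + z)*(2*z) = 2*z*(48 + z))
r = -3304 (r = -4 + (10*(-15))*22 = -4 - 150*22 = -4 - 3300 = -3304)
V(84)/r = (2*84*(48 + 84))/(-3304) = (2*84*132)*(-1/3304) = 22176*(-1/3304) = -396/59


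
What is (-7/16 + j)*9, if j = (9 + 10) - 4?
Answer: 2097/16 ≈ 131.06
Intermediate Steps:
j = 15 (j = 19 - 4 = 15)
(-7/16 + j)*9 = (-7/16 + 15)*9 = (233/16)*9 = 2097/16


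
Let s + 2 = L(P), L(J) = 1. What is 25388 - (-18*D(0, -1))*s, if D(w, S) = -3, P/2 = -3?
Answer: 25442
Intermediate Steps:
P = -6 (P = 2*(-3) = -6)
s = -1 (s = -2 + 1 = -1)
25388 - (-18*D(0, -1))*s = 25388 - (-18*(-3))*(-1) = 25388 - 54*(-1) = 25388 - 1*(-54) = 25388 + 54 = 25442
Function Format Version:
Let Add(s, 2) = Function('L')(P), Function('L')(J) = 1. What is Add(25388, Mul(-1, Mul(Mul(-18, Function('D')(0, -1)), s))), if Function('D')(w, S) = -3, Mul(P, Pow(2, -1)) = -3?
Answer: 25442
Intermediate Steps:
P = -6 (P = Mul(2, -3) = -6)
s = -1 (s = Add(-2, 1) = -1)
Add(25388, Mul(-1, Mul(Mul(-18, Function('D')(0, -1)), s))) = Add(25388, Mul(-1, Mul(Mul(-18, -3), -1))) = Add(25388, Mul(-1, Mul(54, -1))) = Add(25388, Mul(-1, -54)) = Add(25388, 54) = 25442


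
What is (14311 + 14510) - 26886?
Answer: 1935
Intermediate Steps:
(14311 + 14510) - 26886 = 28821 - 26886 = 1935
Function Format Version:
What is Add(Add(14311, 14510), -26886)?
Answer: 1935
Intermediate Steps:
Add(Add(14311, 14510), -26886) = Add(28821, -26886) = 1935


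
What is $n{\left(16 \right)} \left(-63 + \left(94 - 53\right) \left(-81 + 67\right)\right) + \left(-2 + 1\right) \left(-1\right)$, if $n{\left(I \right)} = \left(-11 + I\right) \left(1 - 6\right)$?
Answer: $15926$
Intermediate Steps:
$n{\left(I \right)} = 55 - 5 I$ ($n{\left(I \right)} = \left(-11 + I\right) \left(-5\right) = 55 - 5 I$)
$n{\left(16 \right)} \left(-63 + \left(94 - 53\right) \left(-81 + 67\right)\right) + \left(-2 + 1\right) \left(-1\right) = \left(55 - 80\right) \left(-63 + \left(94 - 53\right) \left(-81 + 67\right)\right) + \left(-2 + 1\right) \left(-1\right) = \left(55 - 80\right) \left(-63 + 41 \left(-14\right)\right) - -1 = - 25 \left(-63 - 574\right) + 1 = \left(-25\right) \left(-637\right) + 1 = 15925 + 1 = 15926$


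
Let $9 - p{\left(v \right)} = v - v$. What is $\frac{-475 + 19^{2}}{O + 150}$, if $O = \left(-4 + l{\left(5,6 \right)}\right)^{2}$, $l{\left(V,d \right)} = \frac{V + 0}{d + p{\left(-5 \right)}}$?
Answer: $- \frac{1026}{1471} \approx -0.69748$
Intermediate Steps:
$p{\left(v \right)} = 9$ ($p{\left(v \right)} = 9 - \left(v - v\right) = 9 - 0 = 9 + 0 = 9$)
$l{\left(V,d \right)} = \frac{V}{9 + d}$ ($l{\left(V,d \right)} = \frac{V + 0}{d + 9} = \frac{V}{9 + d}$)
$O = \frac{121}{9}$ ($O = \left(-4 + \frac{5}{9 + 6}\right)^{2} = \left(-4 + \frac{5}{15}\right)^{2} = \left(-4 + 5 \cdot \frac{1}{15}\right)^{2} = \left(-4 + \frac{1}{3}\right)^{2} = \left(- \frac{11}{3}\right)^{2} = \frac{121}{9} \approx 13.444$)
$\frac{-475 + 19^{2}}{O + 150} = \frac{-475 + 19^{2}}{\frac{121}{9} + 150} = \frac{-475 + 361}{\frac{1471}{9}} = \left(-114\right) \frac{9}{1471} = - \frac{1026}{1471}$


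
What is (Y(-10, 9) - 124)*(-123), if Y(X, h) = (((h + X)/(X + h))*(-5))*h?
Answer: 20787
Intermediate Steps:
Y(X, h) = -5*h (Y(X, h) = (((X + h)/(X + h))*(-5))*h = (1*(-5))*h = -5*h)
(Y(-10, 9) - 124)*(-123) = (-5*9 - 124)*(-123) = (-45 - 124)*(-123) = -169*(-123) = 20787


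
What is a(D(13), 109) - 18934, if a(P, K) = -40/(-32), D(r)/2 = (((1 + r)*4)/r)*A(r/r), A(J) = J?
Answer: -75731/4 ≈ -18933.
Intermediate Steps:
D(r) = 2*(4 + 4*r)/r (D(r) = 2*((((1 + r)*4)/r)*(r/r)) = 2*(((4 + 4*r)/r)*1) = 2*((4 + 4*r)/r) = 2*(4 + 4*r)/r)
a(P, K) = 5/4 (a(P, K) = -40*(-1/32) = 5/4)
a(D(13), 109) - 18934 = 5/4 - 18934 = -75731/4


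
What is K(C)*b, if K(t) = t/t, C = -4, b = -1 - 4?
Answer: -5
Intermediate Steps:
b = -5
K(t) = 1
K(C)*b = 1*(-5) = -5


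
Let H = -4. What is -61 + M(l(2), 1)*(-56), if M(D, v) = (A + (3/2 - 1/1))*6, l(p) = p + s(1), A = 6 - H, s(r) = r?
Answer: -3589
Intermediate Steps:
A = 10 (A = 6 - 1*(-4) = 6 + 4 = 10)
l(p) = 1 + p (l(p) = p + 1 = 1 + p)
M(D, v) = 63 (M(D, v) = (10 + (3/2 - 1/1))*6 = (10 + (3*(1/2) - 1*1))*6 = (10 + (3/2 - 1))*6 = (10 + 1/2)*6 = (21/2)*6 = 63)
-61 + M(l(2), 1)*(-56) = -61 + 63*(-56) = -61 - 3528 = -3589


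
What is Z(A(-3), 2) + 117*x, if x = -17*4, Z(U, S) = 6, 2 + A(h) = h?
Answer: -7950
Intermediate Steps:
A(h) = -2 + h
x = -68
Z(A(-3), 2) + 117*x = 6 + 117*(-68) = 6 - 7956 = -7950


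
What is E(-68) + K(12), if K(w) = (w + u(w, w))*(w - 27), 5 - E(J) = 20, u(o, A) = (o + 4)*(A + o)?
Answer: -5955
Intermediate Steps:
u(o, A) = (4 + o)*(A + o)
E(J) = -15 (E(J) = 5 - 1*20 = 5 - 20 = -15)
K(w) = (-27 + w)*(2*w² + 9*w) (K(w) = (w + (w² + 4*w + 4*w + w*w))*(w - 27) = (w + (w² + 4*w + 4*w + w²))*(-27 + w) = (w + (2*w² + 8*w))*(-27 + w) = (2*w² + 9*w)*(-27 + w) = (-27 + w)*(2*w² + 9*w))
E(-68) + K(12) = -15 + 12*(-243 - 45*12 + 2*12²) = -15 + 12*(-243 - 540 + 2*144) = -15 + 12*(-243 - 540 + 288) = -15 + 12*(-495) = -15 - 5940 = -5955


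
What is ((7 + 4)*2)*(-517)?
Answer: -11374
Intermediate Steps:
((7 + 4)*2)*(-517) = (11*2)*(-517) = 22*(-517) = -11374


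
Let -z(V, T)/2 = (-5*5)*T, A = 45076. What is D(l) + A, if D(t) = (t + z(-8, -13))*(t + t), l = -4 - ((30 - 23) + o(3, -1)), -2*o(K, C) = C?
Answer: 120581/2 ≈ 60291.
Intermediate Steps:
o(K, C) = -C/2
z(V, T) = 50*T (z(V, T) = -2*(-5*5)*T = -(-50)*T = 50*T)
l = -23/2 (l = -4 - ((30 - 23) - ½*(-1)) = -4 - (7 + ½) = -4 - 1*15/2 = -4 - 15/2 = -23/2 ≈ -11.500)
D(t) = 2*t*(-650 + t) (D(t) = (t + 50*(-13))*(t + t) = (t - 650)*(2*t) = (-650 + t)*(2*t) = 2*t*(-650 + t))
D(l) + A = 2*(-23/2)*(-650 - 23/2) + 45076 = 2*(-23/2)*(-1323/2) + 45076 = 30429/2 + 45076 = 120581/2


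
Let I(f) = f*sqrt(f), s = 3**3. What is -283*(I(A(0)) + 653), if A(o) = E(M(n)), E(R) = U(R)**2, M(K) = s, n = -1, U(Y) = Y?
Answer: -5755088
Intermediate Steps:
s = 27
M(K) = 27
E(R) = R**2
A(o) = 729 (A(o) = 27**2 = 729)
I(f) = f**(3/2)
-283*(I(A(0)) + 653) = -283*(729**(3/2) + 653) = -283*(19683 + 653) = -283*20336 = -5755088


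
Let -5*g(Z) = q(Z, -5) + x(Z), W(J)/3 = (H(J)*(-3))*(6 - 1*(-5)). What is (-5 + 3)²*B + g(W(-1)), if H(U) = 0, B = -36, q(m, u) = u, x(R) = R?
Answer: -143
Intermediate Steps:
W(J) = 0 (W(J) = 3*((0*(-3))*(6 - 1*(-5))) = 3*(0*(6 + 5)) = 3*(0*11) = 3*0 = 0)
g(Z) = 1 - Z/5 (g(Z) = -(-5 + Z)/5 = 1 - Z/5)
(-5 + 3)²*B + g(W(-1)) = (-5 + 3)²*(-36) + (1 - ⅕*0) = (-2)²*(-36) + (1 + 0) = 4*(-36) + 1 = -144 + 1 = -143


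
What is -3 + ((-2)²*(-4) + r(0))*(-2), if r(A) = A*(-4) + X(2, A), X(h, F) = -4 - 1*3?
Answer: 43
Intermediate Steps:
X(h, F) = -7 (X(h, F) = -4 - 3 = -7)
r(A) = -7 - 4*A (r(A) = A*(-4) - 7 = -4*A - 7 = -7 - 4*A)
-3 + ((-2)²*(-4) + r(0))*(-2) = -3 + ((-2)²*(-4) + (-7 - 4*0))*(-2) = -3 + (4*(-4) + (-7 + 0))*(-2) = -3 + (-16 - 7)*(-2) = -3 - 23*(-2) = -3 + 46 = 43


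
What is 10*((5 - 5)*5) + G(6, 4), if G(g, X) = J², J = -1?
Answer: 1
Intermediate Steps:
G(g, X) = 1 (G(g, X) = (-1)² = 1)
10*((5 - 5)*5) + G(6, 4) = 10*((5 - 5)*5) + 1 = 10*(0*5) + 1 = 10*0 + 1 = 0 + 1 = 1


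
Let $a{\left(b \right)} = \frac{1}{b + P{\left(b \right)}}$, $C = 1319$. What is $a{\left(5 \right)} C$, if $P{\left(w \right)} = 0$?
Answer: $\frac{1319}{5} \approx 263.8$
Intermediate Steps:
$a{\left(b \right)} = \frac{1}{b}$ ($a{\left(b \right)} = \frac{1}{b + 0} = \frac{1}{b}$)
$a{\left(5 \right)} C = \frac{1}{5} \cdot 1319 = \frac{1319}{5}$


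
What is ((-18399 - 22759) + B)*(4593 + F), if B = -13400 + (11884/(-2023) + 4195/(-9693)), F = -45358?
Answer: 43616437233985135/19608939 ≈ 2.2243e+9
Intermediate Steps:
B = -262883460697/19608939 (B = -13400 + (11884*(-1/2023) + 4195*(-1/9693)) = -13400 + (-11884/2023 - 4195/9693) = -13400 - 123678097/19608939 = -262883460697/19608939 ≈ -13406.)
((-18399 - 22759) + B)*(4593 + F) = ((-18399 - 22759) - 262883460697/19608939)*(4593 - 45358) = (-41158 - 262883460697/19608939)*(-40765) = -1069948172059/19608939*(-40765) = 43616437233985135/19608939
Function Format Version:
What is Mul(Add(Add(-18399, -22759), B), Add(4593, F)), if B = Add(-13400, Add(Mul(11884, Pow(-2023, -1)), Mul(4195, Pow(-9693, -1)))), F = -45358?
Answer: Rational(43616437233985135, 19608939) ≈ 2.2243e+9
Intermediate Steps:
B = Rational(-262883460697, 19608939) (B = Add(-13400, Add(Mul(11884, Rational(-1, 2023)), Mul(4195, Rational(-1, 9693)))) = Add(-13400, Add(Rational(-11884, 2023), Rational(-4195, 9693))) = Add(-13400, Rational(-123678097, 19608939)) = Rational(-262883460697, 19608939) ≈ -13406.)
Mul(Add(Add(-18399, -22759), B), Add(4593, F)) = Mul(Add(Add(-18399, -22759), Rational(-262883460697, 19608939)), Add(4593, -45358)) = Mul(Add(-41158, Rational(-262883460697, 19608939)), -40765) = Mul(Rational(-1069948172059, 19608939), -40765) = Rational(43616437233985135, 19608939)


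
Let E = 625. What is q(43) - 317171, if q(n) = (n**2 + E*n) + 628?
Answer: -287819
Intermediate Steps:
q(n) = 628 + n**2 + 625*n (q(n) = (n**2 + 625*n) + 628 = 628 + n**2 + 625*n)
q(43) - 317171 = (628 + 43**2 + 625*43) - 317171 = (628 + 1849 + 26875) - 317171 = 29352 - 317171 = -287819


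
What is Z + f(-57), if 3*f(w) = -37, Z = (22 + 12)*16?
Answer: 1595/3 ≈ 531.67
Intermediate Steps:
Z = 544 (Z = 34*16 = 544)
f(w) = -37/3 (f(w) = (1/3)*(-37) = -37/3)
Z + f(-57) = 544 - 37/3 = 1595/3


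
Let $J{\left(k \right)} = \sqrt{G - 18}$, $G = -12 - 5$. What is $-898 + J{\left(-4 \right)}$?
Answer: $-898 + i \sqrt{35} \approx -898.0 + 5.9161 i$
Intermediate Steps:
$G = -17$
$J{\left(k \right)} = i \sqrt{35}$ ($J{\left(k \right)} = \sqrt{-17 - 18} = \sqrt{-35} = i \sqrt{35}$)
$-898 + J{\left(-4 \right)} = -898 + i \sqrt{35}$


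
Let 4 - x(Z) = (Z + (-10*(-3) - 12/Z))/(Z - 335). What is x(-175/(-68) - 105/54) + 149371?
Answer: 11768433675422/78784475 ≈ 1.4938e+5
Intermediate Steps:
x(Z) = 4 - (30 + Z - 12/Z)/(-335 + Z) (x(Z) = 4 - (Z + (-10*(-3) - 12/Z))/(Z - 335) = 4 - (Z + (30 - 12/Z))/(-335 + Z) = 4 - (30 + Z - 12/Z)/(-335 + Z))
x(-175/(-68) - 105/54) + 149371 = (12 - 1370*(-175/(-68) - 105/54) + 3*(-175/(-68) - 105/54)²)/((-175/(-68) - 105/54)*(-335 + (-175/(-68) - 105/54))) + 149371 = (12 - 1370*(-175*(-1/68) - 105*1/54) + 3*(-175*(-1/68) - 105*1/54)²)/((-175*(-1/68) - 105*1/54)*(-335 + (-175*(-1/68) - 105*1/54))) + 149371 = (12 - 1370*(175/68 - 35/18) + 3*(175/68 - 35/18)²)/((175/68 - 35/18)*(-335 + (175/68 - 35/18))) + 149371 = (12 - 1370*385/612 + 3*(385/612)²)/((385/612)*(-335 + 385/612)) + 149371 = 612*(12 - 263725/306 + 3*(148225/374544))/(385*(-204635/612)) + 149371 = (612/385)*(-612/204635)*(12 - 263725/306 + 148225/124848) + 149371 = (612/385)*(-612/204635)*(-105953399/124848) + 149371 = 317860197/78784475 + 149371 = 11768433675422/78784475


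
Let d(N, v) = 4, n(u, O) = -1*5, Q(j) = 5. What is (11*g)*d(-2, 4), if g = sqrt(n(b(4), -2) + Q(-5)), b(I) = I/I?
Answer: 0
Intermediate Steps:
b(I) = 1
n(u, O) = -5
g = 0 (g = sqrt(-5 + 5) = sqrt(0) = 0)
(11*g)*d(-2, 4) = (11*0)*4 = 0*4 = 0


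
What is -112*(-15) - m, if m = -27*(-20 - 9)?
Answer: 897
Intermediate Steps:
m = 783 (m = -27*(-29) = 783)
-112*(-15) - m = -112*(-15) - 1*783 = 1680 - 783 = 897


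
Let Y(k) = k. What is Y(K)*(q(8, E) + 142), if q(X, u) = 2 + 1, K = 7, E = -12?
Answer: 1015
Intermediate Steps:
q(X, u) = 3
Y(K)*(q(8, E) + 142) = 7*(3 + 142) = 7*145 = 1015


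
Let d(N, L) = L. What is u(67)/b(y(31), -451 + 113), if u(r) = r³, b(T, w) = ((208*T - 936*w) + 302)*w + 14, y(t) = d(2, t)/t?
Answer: -300763/107104750 ≈ -0.0028081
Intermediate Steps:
y(t) = 1 (y(t) = t/t = 1)
b(T, w) = 14 + w*(302 - 936*w + 208*T) (b(T, w) = ((-936*w + 208*T) + 302)*w + 14 = (302 - 936*w + 208*T)*w + 14 = w*(302 - 936*w + 208*T) + 14 = 14 + w*(302 - 936*w + 208*T))
u(67)/b(y(31), -451 + 113) = 67³/(14 - 936*(-451 + 113)² + 302*(-451 + 113) + 208*1*(-451 + 113)) = 300763/(14 - 936*(-338)² + 302*(-338) + 208*1*(-338)) = 300763/(14 - 936*114244 - 102076 - 70304) = 300763/(14 - 106932384 - 102076 - 70304) = 300763/(-107104750) = 300763*(-1/107104750) = -300763/107104750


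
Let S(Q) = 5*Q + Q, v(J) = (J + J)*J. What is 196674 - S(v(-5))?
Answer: 196374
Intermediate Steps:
v(J) = 2*J**2 (v(J) = (2*J)*J = 2*J**2)
S(Q) = 6*Q
196674 - S(v(-5)) = 196674 - 6*2*(-5)**2 = 196674 - 6*2*25 = 196674 - 6*50 = 196674 - 1*300 = 196674 - 300 = 196374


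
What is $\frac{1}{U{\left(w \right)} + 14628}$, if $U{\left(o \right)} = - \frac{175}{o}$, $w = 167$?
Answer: $\frac{167}{2442701} \approx 6.8367 \cdot 10^{-5}$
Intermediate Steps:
$\frac{1}{U{\left(w \right)} + 14628} = \frac{1}{- \frac{175}{167} + 14628} = \frac{1}{\frac{2442701}{167}} = \frac{167}{2442701}$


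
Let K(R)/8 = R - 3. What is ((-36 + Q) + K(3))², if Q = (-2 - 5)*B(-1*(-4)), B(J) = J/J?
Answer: 1849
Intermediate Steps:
K(R) = -24 + 8*R (K(R) = 8*(R - 3) = 8*(-3 + R) = -24 + 8*R)
B(J) = 1
Q = -7 (Q = (-2 - 5)*1 = -7*1 = -7)
((-36 + Q) + K(3))² = ((-36 - 7) + (-24 + 8*3))² = (-43 + (-24 + 24))² = (-43 + 0)² = (-43)² = 1849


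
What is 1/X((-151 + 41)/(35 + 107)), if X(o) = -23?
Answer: -1/23 ≈ -0.043478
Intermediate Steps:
1/X((-151 + 41)/(35 + 107)) = 1/(-23) = -1/23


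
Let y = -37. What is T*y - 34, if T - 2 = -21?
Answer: 669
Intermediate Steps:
T = -19 (T = 2 - 21 = -19)
T*y - 34 = -19*(-37) - 34 = 703 - 34 = 669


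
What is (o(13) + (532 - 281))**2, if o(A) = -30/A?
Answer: 10452289/169 ≈ 61848.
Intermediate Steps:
(o(13) + (532 - 281))**2 = (-30/13 + (532 - 281))**2 = (-30*1/13 + 251)**2 = (-30/13 + 251)**2 = (3233/13)**2 = 10452289/169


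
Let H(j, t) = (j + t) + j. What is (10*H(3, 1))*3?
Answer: 210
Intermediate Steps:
H(j, t) = t + 2*j
(10*H(3, 1))*3 = (10*(1 + 2*3))*3 = (10*(1 + 6))*3 = (10*7)*3 = 70*3 = 210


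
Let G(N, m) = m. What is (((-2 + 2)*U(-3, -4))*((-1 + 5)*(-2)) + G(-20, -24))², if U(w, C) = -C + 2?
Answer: 576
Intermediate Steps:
U(w, C) = 2 - C
(((-2 + 2)*U(-3, -4))*((-1 + 5)*(-2)) + G(-20, -24))² = (((-2 + 2)*(2 - 1*(-4)))*((-1 + 5)*(-2)) - 24)² = ((0*(2 + 4))*(4*(-2)) - 24)² = ((0*6)*(-8) - 24)² = (0*(-8) - 24)² = (0 - 24)² = (-24)² = 576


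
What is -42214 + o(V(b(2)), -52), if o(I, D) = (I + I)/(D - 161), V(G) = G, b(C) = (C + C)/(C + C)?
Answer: -8991584/213 ≈ -42214.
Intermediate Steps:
b(C) = 1 (b(C) = (2*C)/((2*C)) = (2*C)*(1/(2*C)) = 1)
o(I, D) = 2*I/(-161 + D) (o(I, D) = (2*I)/(-161 + D) = 2*I/(-161 + D))
-42214 + o(V(b(2)), -52) = -42214 + 2*1/(-161 - 52) = -42214 + 2*1/(-213) = -42214 + 2*1*(-1/213) = -42214 - 2/213 = -8991584/213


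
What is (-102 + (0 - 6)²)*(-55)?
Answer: 3630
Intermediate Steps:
(-102 + (0 - 6)²)*(-55) = (-102 + (-6)²)*(-55) = (-102 + 36)*(-55) = -66*(-55) = 3630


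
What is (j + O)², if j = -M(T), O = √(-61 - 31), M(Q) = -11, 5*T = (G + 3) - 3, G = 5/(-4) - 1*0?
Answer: 29 + 44*I*√23 ≈ 29.0 + 211.02*I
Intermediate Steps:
G = -5/4 (G = 5*(-¼) + 0 = -5/4 + 0 = -5/4 ≈ -1.2500)
T = -¼ (T = ((-5/4 + 3) - 3)/5 = (7/4 - 3)/5 = (⅕)*(-5/4) = -¼ ≈ -0.25000)
O = 2*I*√23 (O = √(-92) = 2*I*√23 ≈ 9.5917*I)
j = 11 (j = -1*(-11) = 11)
(j + O)² = (11 + 2*I*√23)²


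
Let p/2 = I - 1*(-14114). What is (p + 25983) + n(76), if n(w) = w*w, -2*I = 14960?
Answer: 45027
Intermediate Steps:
I = -7480 (I = -½*14960 = -7480)
n(w) = w²
p = 13268 (p = 2*(-7480 - 1*(-14114)) = 2*(-7480 + 14114) = 2*6634 = 13268)
(p + 25983) + n(76) = (13268 + 25983) + 76² = 39251 + 5776 = 45027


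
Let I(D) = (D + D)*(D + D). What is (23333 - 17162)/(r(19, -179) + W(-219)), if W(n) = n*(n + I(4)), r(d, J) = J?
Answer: 6171/33766 ≈ 0.18276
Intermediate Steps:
I(D) = 4*D² (I(D) = (2*D)*(2*D) = 4*D²)
W(n) = n*(64 + n) (W(n) = n*(n + 4*4²) = n*(n + 4*16) = n*(n + 64) = n*(64 + n))
(23333 - 17162)/(r(19, -179) + W(-219)) = (23333 - 17162)/(-179 - 219*(64 - 219)) = 6171/(-179 - 219*(-155)) = 6171/(-179 + 33945) = 6171/33766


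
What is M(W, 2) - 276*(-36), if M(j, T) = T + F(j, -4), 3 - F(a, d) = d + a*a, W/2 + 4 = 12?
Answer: 9689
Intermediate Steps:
W = 16 (W = -8 + 2*12 = -8 + 24 = 16)
F(a, d) = 3 - d - a² (F(a, d) = 3 - (d + a*a) = 3 - (d + a²) = 3 + (-d - a²) = 3 - d - a²)
M(j, T) = 7 + T - j² (M(j, T) = T + (3 - 1*(-4) - j²) = T + (3 + 4 - j²) = T + (7 - j²) = 7 + T - j²)
M(W, 2) - 276*(-36) = (7 + 2 - 1*16²) - 276*(-36) = (7 + 2 - 1*256) + 9936 = (7 + 2 - 256) + 9936 = -247 + 9936 = 9689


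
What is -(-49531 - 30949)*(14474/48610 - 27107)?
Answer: -10604501894208/4861 ≈ -2.1815e+9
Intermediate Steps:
-(-49531 - 30949)*(14474/48610 - 27107) = -(-80480)*(14474*(1/48610) - 27107) = -(-80480)*(7237/24305 - 27107) = -(-80480)*(-658828398)/24305 = -1*10604501894208/4861 = -10604501894208/4861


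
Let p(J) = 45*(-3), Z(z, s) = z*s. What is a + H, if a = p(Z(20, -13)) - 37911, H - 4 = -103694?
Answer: -141736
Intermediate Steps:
H = -103690 (H = 4 - 103694 = -103690)
Z(z, s) = s*z
p(J) = -135
a = -38046 (a = -135 - 37911 = -38046)
a + H = -38046 - 103690 = -141736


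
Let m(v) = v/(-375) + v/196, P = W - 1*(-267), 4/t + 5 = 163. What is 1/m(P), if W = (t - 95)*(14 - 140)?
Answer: 1935500/57666103 ≈ 0.033564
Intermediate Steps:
t = 2/79 (t = 4/(-5 + 163) = 4/158 = 4*(1/158) = 2/79 ≈ 0.025316)
W = 945378/79 (W = (2/79 - 95)*(14 - 140) = -7503/79*(-126) = 945378/79 ≈ 11967.)
P = 966471/79 (P = 945378/79 - 1*(-267) = 945378/79 + 267 = 966471/79 ≈ 12234.)
m(v) = 179*v/73500 (m(v) = v*(-1/375) + v*(1/196) = -v/375 + v/196 = 179*v/73500)
1/m(P) = 1/((179/73500)*(966471/79)) = 1/(57666103/1935500) = 1935500/57666103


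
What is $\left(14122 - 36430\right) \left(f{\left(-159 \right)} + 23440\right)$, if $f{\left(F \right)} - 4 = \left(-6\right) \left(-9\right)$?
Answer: $-524193384$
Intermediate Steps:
$f{\left(F \right)} = 58$ ($f{\left(F \right)} = 4 - -54 = 4 + 54 = 58$)
$\left(14122 - 36430\right) \left(f{\left(-159 \right)} + 23440\right) = \left(14122 - 36430\right) \left(58 + 23440\right) = \left(-22308\right) 23498 = -524193384$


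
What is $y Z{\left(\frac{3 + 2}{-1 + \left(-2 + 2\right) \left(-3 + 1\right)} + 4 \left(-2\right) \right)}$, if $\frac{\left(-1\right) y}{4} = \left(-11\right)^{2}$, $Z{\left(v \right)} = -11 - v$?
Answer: $-968$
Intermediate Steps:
$y = -484$ ($y = - 4 \left(-11\right)^{2} = \left(-4\right) 121 = -484$)
$y Z{\left(\frac{3 + 2}{-1 + \left(-2 + 2\right) \left(-3 + 1\right)} + 4 \left(-2\right) \right)} = - 484 \left(-11 - \left(\frac{3 + 2}{-1 + \left(-2 + 2\right) \left(-3 + 1\right)} + 4 \left(-2\right)\right)\right) = - 484 \left(-11 - \left(\frac{5}{-1 + 0 \left(-2\right)} - 8\right)\right) = - 484 \left(-11 - \left(\frac{5}{-1 + 0} - 8\right)\right) = - 484 \left(-11 - \left(\frac{5}{-1} - 8\right)\right) = - 484 \left(-11 - \left(5 \left(-1\right) - 8\right)\right) = - 484 \left(-11 - \left(-5 - 8\right)\right) = - 484 \left(-11 - -13\right) = - 484 \left(-11 + 13\right) = \left(-484\right) 2 = -968$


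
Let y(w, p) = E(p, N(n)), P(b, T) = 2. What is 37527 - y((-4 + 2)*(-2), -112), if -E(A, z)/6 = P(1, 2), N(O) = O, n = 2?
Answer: 37539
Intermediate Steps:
E(A, z) = -12 (E(A, z) = -6*2 = -12)
y(w, p) = -12
37527 - y((-4 + 2)*(-2), -112) = 37527 - 1*(-12) = 37527 + 12 = 37539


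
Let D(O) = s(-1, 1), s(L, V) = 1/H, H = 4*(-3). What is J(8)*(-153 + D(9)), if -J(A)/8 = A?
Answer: 29392/3 ≈ 9797.3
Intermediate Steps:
H = -12
J(A) = -8*A
s(L, V) = -1/12 (s(L, V) = 1/(-12) = -1/12)
D(O) = -1/12
J(8)*(-153 + D(9)) = (-8*8)*(-153 - 1/12) = -64*(-1837/12) = 29392/3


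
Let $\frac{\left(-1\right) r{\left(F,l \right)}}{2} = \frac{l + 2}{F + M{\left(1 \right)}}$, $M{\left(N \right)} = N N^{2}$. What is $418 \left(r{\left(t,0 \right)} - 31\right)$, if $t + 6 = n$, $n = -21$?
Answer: $- \frac{167618}{13} \approx -12894.0$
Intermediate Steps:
$M{\left(N \right)} = N^{3}$
$t = -27$ ($t = -6 - 21 = -27$)
$r{\left(F,l \right)} = - \frac{2 \left(2 + l\right)}{1 + F}$ ($r{\left(F,l \right)} = - 2 \frac{l + 2}{F + 1^{3}} = - 2 \frac{2 + l}{F + 1} = - 2 \frac{2 + l}{1 + F} = - \frac{2 \left(2 + l\right)}{1 + F}$)
$418 \left(r{\left(t,0 \right)} - 31\right) = 418 \left(\frac{2 \left(-2 - 0\right)}{1 - 27} - 31\right) = 418 \left(\frac{2 \left(-2 + 0\right)}{-26} - 31\right) = 418 \left(2 \left(- \frac{1}{26}\right) \left(-2\right) - 31\right) = 418 \left(\frac{2}{13} - 31\right) = 418 \left(- \frac{401}{13}\right) = - \frac{167618}{13}$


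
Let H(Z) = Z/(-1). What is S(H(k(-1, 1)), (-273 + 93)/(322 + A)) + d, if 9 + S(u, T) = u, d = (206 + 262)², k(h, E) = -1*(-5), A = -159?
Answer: 219010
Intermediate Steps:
k(h, E) = 5
d = 219024 (d = 468² = 219024)
H(Z) = -Z (H(Z) = Z*(-1) = -Z)
S(u, T) = -9 + u
S(H(k(-1, 1)), (-273 + 93)/(322 + A)) + d = (-9 - 1*5) + 219024 = (-9 - 5) + 219024 = -14 + 219024 = 219010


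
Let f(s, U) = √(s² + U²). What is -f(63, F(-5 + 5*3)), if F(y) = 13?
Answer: -√4138 ≈ -64.327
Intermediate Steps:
f(s, U) = √(U² + s²)
-f(63, F(-5 + 5*3)) = -√(13² + 63²) = -√(169 + 3969) = -√4138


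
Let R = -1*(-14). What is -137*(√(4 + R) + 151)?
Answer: -20687 - 411*√2 ≈ -21268.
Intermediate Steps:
R = 14
-137*(√(4 + R) + 151) = -137*(√(4 + 14) + 151) = -137*(√18 + 151) = -137*(3*√2 + 151) = -137*(151 + 3*√2) = -20687 - 411*√2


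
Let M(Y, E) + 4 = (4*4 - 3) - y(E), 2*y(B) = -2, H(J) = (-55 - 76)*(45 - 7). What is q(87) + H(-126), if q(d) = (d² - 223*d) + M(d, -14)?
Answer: -16800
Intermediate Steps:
H(J) = -4978 (H(J) = -131*38 = -4978)
y(B) = -1 (y(B) = (½)*(-2) = -1)
M(Y, E) = 10 (M(Y, E) = -4 + ((4*4 - 3) - 1*(-1)) = -4 + ((16 - 3) + 1) = -4 + (13 + 1) = -4 + 14 = 10)
q(d) = 10 + d² - 223*d (q(d) = (d² - 223*d) + 10 = 10 + d² - 223*d)
q(87) + H(-126) = (10 + 87² - 223*87) - 4978 = (10 + 7569 - 19401) - 4978 = -11822 - 4978 = -16800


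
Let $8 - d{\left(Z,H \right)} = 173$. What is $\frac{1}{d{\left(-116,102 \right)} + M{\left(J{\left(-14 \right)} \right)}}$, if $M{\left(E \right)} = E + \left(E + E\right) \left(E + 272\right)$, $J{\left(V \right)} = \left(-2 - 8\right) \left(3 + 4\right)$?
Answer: $- \frac{1}{28515} \approx -3.5069 \cdot 10^{-5}$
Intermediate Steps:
$J{\left(V \right)} = -70$ ($J{\left(V \right)} = \left(-10\right) 7 = -70$)
$d{\left(Z,H \right)} = -165$ ($d{\left(Z,H \right)} = 8 - 173 = -165$)
$M{\left(E \right)} = E + 2 E \left(272 + E\right)$
$\frac{1}{d{\left(-116,102 \right)} + M{\left(J{\left(-14 \right)} \right)}} = \frac{1}{-165 - 70 \left(545 + 2 \left(-70\right)\right)} = \frac{1}{-165 - 70 \left(545 - 140\right)} = \frac{1}{-165 - 28350} = \frac{1}{-28515} = - \frac{1}{28515}$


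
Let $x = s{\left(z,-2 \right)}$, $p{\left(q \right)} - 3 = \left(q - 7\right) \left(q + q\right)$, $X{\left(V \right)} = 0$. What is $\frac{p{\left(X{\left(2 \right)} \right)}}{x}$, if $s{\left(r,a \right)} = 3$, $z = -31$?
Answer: $1$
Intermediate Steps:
$p{\left(q \right)} = 3 + 2 q \left(-7 + q\right)$ ($p{\left(q \right)} = 3 + \left(q - 7\right) \left(q + q\right) = 3 + \left(-7 + q\right) 2 q = 3 + 2 q \left(-7 + q\right)$)
$x = 3$
$\frac{p{\left(X{\left(2 \right)} \right)}}{x} = \frac{3 - 0 + 2 \cdot 0^{2}}{3} = \left(3 + 0 + 2 \cdot 0\right) \frac{1}{3} = \left(3 + 0 + 0\right) \frac{1}{3} = 3 \cdot \frac{1}{3} = 1$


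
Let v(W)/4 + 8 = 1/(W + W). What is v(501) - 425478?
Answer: -213180508/501 ≈ -4.2551e+5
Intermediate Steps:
v(W) = -32 + 2/W (v(W) = -32 + 4/(W + W) = -32 + 4/((2*W)) = -32 + 4*(1/(2*W)) = -32 + 2/W)
v(501) - 425478 = (-32 + 2/501) - 425478 = -16030/501 - 425478 = -213180508/501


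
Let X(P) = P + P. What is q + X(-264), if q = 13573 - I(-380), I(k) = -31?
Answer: 13076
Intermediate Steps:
X(P) = 2*P
q = 13604 (q = 13573 - 1*(-31) = 13573 + 31 = 13604)
q + X(-264) = 13604 + 2*(-264) = 13604 - 528 = 13076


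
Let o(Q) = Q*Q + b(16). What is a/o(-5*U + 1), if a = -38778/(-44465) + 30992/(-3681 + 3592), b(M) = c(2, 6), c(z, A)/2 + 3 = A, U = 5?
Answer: -687304019/1151599035 ≈ -0.59683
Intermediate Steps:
c(z, A) = -6 + 2*A
b(M) = 6 (b(M) = -6 + 2*6 = -6 + 12 = 6)
o(Q) = 6 + Q² (o(Q) = Q*Q + 6 = Q² + 6 = 6 + Q²)
a = -1374608038/3957385 (a = -38778*(-1/44465) + 30992/(-89) = 38778/44465 + 30992*(-1/89) = 38778/44465 - 30992/89 = -1374608038/3957385 ≈ -347.35)
a/o(-5*U + 1) = -1374608038/(3957385*(6 + (-5*5 + 1)²)) = -1374608038/(3957385*(6 + (-25 + 1)²)) = -1374608038/(3957385*(6 + (-24)²)) = -1374608038/(3957385*(6 + 576)) = -1374608038/3957385/582 = -1374608038/3957385*1/582 = -687304019/1151599035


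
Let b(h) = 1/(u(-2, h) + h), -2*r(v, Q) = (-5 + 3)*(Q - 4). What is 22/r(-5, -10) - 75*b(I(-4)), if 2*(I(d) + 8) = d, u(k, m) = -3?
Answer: 382/91 ≈ 4.1978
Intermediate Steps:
r(v, Q) = -4 + Q (r(v, Q) = -(-5 + 3)*(Q - 4)/2 = -(-1)*(-4 + Q) = -(8 - 2*Q)/2 = -4 + Q)
I(d) = -8 + d/2
b(h) = 1/(-3 + h)
22/r(-5, -10) - 75*b(I(-4)) = 22/(-4 - 10) - 75/(-3 + (-8 + (1/2)*(-4))) = 22/(-14) - 75/(-3 + (-8 - 2)) = 22*(-1/14) - 75/(-3 - 10) = -11/7 - 75/(-13) = -11/7 - 75*(-1/13) = -11/7 + 75/13 = 382/91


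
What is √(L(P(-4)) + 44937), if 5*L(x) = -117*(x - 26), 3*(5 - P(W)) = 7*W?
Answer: √45210 ≈ 212.63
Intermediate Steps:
P(W) = 5 - 7*W/3
L(x) = 3042/5 - 117*x/5 (L(x) = (-117*(x - 26))/5 = (-117*(-26 + x))/5 = (3042 - 117*x)/5 = 3042/5 - 117*x/5)
√(L(P(-4)) + 44937) = √((3042/5 - 117*(5 - 7/3*(-4))/5) + 44937) = √((3042/5 - 117*(5 + 28/3)/5) + 44937) = √((3042/5 - 117/5*43/3) + 44937) = √((3042/5 - 1677/5) + 44937) = √(273 + 44937) = √45210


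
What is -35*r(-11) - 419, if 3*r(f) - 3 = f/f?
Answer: -1397/3 ≈ -465.67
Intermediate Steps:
r(f) = 4/3 (r(f) = 1 + (f/f)/3 = 1 + (⅓)*1 = 1 + ⅓ = 4/3)
-35*r(-11) - 419 = -35*4/3 - 419 = -140/3 - 419 = -1397/3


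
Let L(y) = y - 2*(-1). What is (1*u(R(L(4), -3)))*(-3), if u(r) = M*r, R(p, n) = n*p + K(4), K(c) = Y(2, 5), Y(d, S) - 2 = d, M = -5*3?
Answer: -630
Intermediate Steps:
M = -15
L(y) = 2 + y (L(y) = y + 2 = 2 + y)
Y(d, S) = 2 + d
K(c) = 4 (K(c) = 2 + 2 = 4)
R(p, n) = 4 + n*p (R(p, n) = n*p + 4 = 4 + n*p)
u(r) = -15*r
(1*u(R(L(4), -3)))*(-3) = (1*(-15*(4 - 3*(2 + 4))))*(-3) = (1*(-15*(4 - 3*6)))*(-3) = (1*(-15*(4 - 18)))*(-3) = (1*(-15*(-14)))*(-3) = (1*210)*(-3) = 210*(-3) = -630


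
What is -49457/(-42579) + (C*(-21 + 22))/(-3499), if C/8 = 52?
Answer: 8175641/7841259 ≈ 1.0426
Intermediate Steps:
C = 416 (C = 8*52 = 416)
-49457/(-42579) + (C*(-21 + 22))/(-3499) = -49457/(-42579) + (416*(-21 + 22))/(-3499) = -49457*(-1/42579) + (416*1)*(-1/3499) = 2603/2241 + 416*(-1/3499) = 2603/2241 - 416/3499 = 8175641/7841259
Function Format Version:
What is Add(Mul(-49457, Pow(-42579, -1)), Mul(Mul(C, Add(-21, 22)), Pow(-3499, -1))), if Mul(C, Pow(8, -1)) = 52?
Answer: Rational(8175641, 7841259) ≈ 1.0426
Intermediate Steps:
C = 416 (C = Mul(8, 52) = 416)
Add(Mul(-49457, Pow(-42579, -1)), Mul(Mul(C, Add(-21, 22)), Pow(-3499, -1))) = Add(Mul(-49457, Pow(-42579, -1)), Mul(Mul(416, Add(-21, 22)), Pow(-3499, -1))) = Add(Mul(-49457, Rational(-1, 42579)), Mul(Mul(416, 1), Rational(-1, 3499))) = Add(Rational(2603, 2241), Mul(416, Rational(-1, 3499))) = Add(Rational(2603, 2241), Rational(-416, 3499)) = Rational(8175641, 7841259)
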